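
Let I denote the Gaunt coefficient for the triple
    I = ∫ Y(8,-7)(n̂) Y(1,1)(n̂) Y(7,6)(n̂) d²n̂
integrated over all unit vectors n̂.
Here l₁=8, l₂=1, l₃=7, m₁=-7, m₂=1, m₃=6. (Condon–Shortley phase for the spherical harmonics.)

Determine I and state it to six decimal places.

Checks pass: Σm=0; 16 even; l₃=7∈[7,9].
(2·8+1)(2·1+1)(2·7+1) = 765
Δ: 2! 14! 0! / 17! → 1/2040
sum: t=1:−1/25401600 = -1/25401600
3j²(8 1 7; 0 0 0) = Δ·Π!·Σ² = 8/255  (sign +1)
sum: t=2:+1/12454041600 = 1/12454041600
3j²(8 1 7; -7 1 6) = Δ·Π!·Σ² = 7/136  (sign -1)
combine: 4πI² = 765·8/255·7/136 = 21/17
take √, sign -1: I = -0.31353083

-0.313531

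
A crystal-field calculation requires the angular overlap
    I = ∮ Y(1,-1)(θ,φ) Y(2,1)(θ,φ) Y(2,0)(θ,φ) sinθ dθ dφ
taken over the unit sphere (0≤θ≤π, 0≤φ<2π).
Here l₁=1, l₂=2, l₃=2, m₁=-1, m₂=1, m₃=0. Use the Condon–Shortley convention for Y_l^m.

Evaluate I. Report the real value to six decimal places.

0.000000

L=5 odd ⇒ parity kills the (l;000) factor ⇒ I = 0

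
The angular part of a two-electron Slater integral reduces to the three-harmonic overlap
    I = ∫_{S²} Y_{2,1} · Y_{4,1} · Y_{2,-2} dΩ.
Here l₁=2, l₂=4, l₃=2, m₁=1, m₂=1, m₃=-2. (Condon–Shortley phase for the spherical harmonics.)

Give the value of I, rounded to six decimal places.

-0.090112

Checks pass: Σm=0; 8 even; l₃=2∈[2,6].
(2·2+1)(2·4+1)(2·2+1) = 225
Δ: 4! 0! 4! / 9! → 1/630
sum: t=2:+1/16 = 1/16
3j²(2 4 2; 0 0 0) = Δ·Π!·Σ² = 2/35  (sign +1)
sum: t=1:−1/144 = -1/144
3j²(2 4 2; 1 1 -2) = Δ·Π!·Σ² = 1/126  (sign -1)
combine: 4πI² = 225·2/35·1/126 = 5/49
take √, sign -1: I = -0.09011188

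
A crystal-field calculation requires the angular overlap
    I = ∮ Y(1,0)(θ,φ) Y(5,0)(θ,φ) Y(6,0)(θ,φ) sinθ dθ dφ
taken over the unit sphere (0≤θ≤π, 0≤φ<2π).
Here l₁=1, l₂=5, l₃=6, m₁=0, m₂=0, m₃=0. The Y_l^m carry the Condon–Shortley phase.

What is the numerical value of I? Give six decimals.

m-sum 0 ✓  L=12 even ✓  4≤6≤6 ✓
Π(2lᵢ+1) = 3×11×13 = 429
triangle coeff Δ(1,5,6) = 1/858
Σ_t [0,0]: t=0:+1/14400 = 1/14400
(3j)²=6/143 [(1 5 6; 0 0 0)], sign=+1
(m-triple is (0,0,0) — same symbol as above.)
⇒ 4πI² = 108/143
I = (+1)√(108/143/(4π)) = 0.24515397

0.245154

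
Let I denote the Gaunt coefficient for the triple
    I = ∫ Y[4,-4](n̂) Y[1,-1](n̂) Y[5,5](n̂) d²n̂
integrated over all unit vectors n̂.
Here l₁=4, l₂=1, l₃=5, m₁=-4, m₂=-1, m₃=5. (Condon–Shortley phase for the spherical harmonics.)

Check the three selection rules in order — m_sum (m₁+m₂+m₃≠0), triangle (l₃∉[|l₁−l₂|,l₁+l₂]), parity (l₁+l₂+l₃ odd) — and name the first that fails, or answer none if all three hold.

none

Σmᵢ = 0  ✓
l₃∈[|l₁−l₂|,l₁+l₂]=[3,5], have l₃=5  ✓
Σlᵢ = 10 ⇒ even  ✓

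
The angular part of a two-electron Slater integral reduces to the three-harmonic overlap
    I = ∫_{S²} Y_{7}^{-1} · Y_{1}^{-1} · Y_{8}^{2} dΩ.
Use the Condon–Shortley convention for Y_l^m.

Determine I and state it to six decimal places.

Checks pass: Σm=0; 16 even; l₃=8∈[6,8].
(2·7+1)(2·1+1)(2·8+1) = 765
Δ: 0! 14! 2! / 17! → 1/2040
sum: t=0:+1/25401600 = 1/25401600
3j²(7 1 8; 0 0 0) = Δ·Π!·Σ² = 8/255  (sign +1)
sum: t=0:+1/58060800 = 1/58060800
3j²(7 1 8; -1 -1 2) = Δ·Π!·Σ² = 3/136  (sign +1)
combine: 4πI² = 765·8/255·3/136 = 9/17
take √, sign +1: I = 0.20525411

0.205254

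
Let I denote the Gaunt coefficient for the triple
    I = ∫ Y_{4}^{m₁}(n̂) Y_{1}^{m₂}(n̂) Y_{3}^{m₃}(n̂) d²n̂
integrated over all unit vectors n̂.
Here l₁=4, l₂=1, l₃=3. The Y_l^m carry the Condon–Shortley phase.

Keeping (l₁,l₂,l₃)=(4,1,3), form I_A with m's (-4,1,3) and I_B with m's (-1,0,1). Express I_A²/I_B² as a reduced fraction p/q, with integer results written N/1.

28/15

Same 4,1,3: normalisation and zero-m 3j drop out of the ratio.
A: Δ: 2! 6! 0! / 9! → 1/252; sum: t=2:+1/1440 = 1/1440; 3j²(4 1 3; -4 1 3) = Δ·Π!·Σ² = 1/9  (sign +1)
B: Δ: 2! 6! 0! / 9! → 1/252; sum: t=1:−1/48 = -1/48; 3j²(4 1 3; -1 0 1) = Δ·Π!·Σ² = 5/84  (sign -1)
I_A²/I_B² = (1/9)/(5/84) = 28/15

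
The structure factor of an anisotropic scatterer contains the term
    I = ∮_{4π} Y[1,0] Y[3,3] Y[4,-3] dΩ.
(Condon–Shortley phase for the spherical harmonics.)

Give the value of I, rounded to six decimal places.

-0.162868

Checks pass: Σm=0; 8 even; l₃=4∈[2,4].
(2·1+1)(2·3+1)(2·4+1) = 189
Δ: 0! 2! 6! / 9! → 1/252
sum: t=0:+1/36 = 1/36
3j²(1 3 4; 0 0 0) = Δ·Π!·Σ² = 4/63  (sign +1)
sum: t=0:+1/720 = 1/720
3j²(1 3 4; 0 3 -3) = Δ·Π!·Σ² = 1/36  (sign -1)
combine: 4πI² = 189·4/63·1/36 = 1/3
take √, sign -1: I = -0.16286750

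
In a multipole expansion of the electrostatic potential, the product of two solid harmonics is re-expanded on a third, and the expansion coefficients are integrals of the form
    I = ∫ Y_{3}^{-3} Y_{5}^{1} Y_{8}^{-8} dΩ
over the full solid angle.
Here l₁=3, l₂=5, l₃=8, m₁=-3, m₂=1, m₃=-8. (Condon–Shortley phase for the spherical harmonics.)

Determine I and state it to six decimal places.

0.000000

m-sum = -3 + 1 − 8 = -10 ≠ 0 ⇒ I = 0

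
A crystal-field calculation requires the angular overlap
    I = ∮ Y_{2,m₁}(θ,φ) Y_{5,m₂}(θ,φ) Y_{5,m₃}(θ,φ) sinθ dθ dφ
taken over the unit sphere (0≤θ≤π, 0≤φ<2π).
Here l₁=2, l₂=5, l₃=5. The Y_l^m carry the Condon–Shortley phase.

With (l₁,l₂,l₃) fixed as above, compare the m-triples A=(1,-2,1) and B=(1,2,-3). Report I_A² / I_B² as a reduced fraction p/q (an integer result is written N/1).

21/50

Shared (l₁,l₂,l₃)=(2,5,5): N and (l;000)² cancel in I_A²/I_B².
A: Δ = 2!·2!·8!/13! = 1/38610; Racah Σ t=0..1: t=0:+1/1440 t=1:−1/2880 = 1/2880; ⇒ 3j(2 5 5; 1 -2 1)² = 7/715, sgn +1
B: Δ = 2!·2!·8!/13! = 1/38610; Racah Σ t=0..1: t=0:+1/10080 t=1:−1/2880 = -1/4032; ⇒ 3j(2 5 5; 1 2 -3)² = 10/429, sgn -1
I_A²/I_B² = (7/715)/(10/429) = 21/50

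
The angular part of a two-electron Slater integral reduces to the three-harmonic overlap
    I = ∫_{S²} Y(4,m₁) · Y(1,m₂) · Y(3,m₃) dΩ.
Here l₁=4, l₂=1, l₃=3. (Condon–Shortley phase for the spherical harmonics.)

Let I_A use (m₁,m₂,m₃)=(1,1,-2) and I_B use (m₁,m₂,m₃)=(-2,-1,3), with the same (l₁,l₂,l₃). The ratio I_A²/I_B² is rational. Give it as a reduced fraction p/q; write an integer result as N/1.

3/1

l's match ⇒ only the (l;m) 3-j factors differ between A and B.
A: triangle coeff Δ(4,1,3) = 1/252; Σ_t [2,2]: t=2:+1/240 = 1/240; (3j)²=1/84 [(4 1 3; 1 1 -2)], sign=-1
B: triangle coeff Δ(4,1,3) = 1/252; Σ_t [0,0]: t=0:+1/1440 = 1/1440; (3j)²=1/252 [(4 1 3; -2 -1 3)], sign=+1
I_A²/I_B² = (1/84)/(1/252) = 3/1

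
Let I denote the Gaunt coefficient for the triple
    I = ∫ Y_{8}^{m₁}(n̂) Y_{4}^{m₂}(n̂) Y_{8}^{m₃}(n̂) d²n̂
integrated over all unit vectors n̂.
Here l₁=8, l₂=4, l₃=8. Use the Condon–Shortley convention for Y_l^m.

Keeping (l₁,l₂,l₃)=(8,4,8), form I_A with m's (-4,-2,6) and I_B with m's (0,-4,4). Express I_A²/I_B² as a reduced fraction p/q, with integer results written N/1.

l's match ⇒ only the (l;m) 3-j factors differ between A and B.
A: triangle coeff Δ(8,4,8) = 1/185175900; Σ_t [0,2]: t=0:+1/45984153600 t=1:−1/1437004800 t=2:+1/696729600 = 1/1313832960; (3j)²=35/3876 [(8 4 8; -4 -2 6)], sign=+1
B: triangle coeff Δ(8,4,8) = 1/185175900; Σ_t [0,0]: t=0:+1/557383680 = 1/557383680; (3j)²=55/4199 [(8 4 8; 0 -4 4)], sign=+1
I_A²/I_B² = (35/3876)/(55/4199) = 91/132

91/132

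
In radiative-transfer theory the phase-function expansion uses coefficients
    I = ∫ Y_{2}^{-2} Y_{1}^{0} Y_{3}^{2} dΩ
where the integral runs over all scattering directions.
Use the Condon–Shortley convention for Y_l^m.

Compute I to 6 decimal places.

Checks pass: Σm=0; 6 even; l₃=3∈[1,3].
(2·2+1)(2·1+1)(2·3+1) = 105
Δ: 0! 4! 2! / 7! → 1/105
sum: t=0:+1/4 = 1/4
3j²(2 1 3; 0 0 0) = Δ·Π!·Σ² = 3/35  (sign -1)
sum: t=0:+1/24 = 1/24
3j²(2 1 3; -2 0 2) = Δ·Π!·Σ² = 1/21  (sign -1)
combine: 4πI² = 105·3/35·1/21 = 3/7
take √, sign +1: I = 0.18467439

0.184674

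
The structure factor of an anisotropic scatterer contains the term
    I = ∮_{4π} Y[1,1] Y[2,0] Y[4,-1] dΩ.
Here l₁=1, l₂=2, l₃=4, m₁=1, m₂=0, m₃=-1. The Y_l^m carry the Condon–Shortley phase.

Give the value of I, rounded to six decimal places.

0.000000

l₃=4 ∉ [1,3] — triangle fails ⇒ I = 0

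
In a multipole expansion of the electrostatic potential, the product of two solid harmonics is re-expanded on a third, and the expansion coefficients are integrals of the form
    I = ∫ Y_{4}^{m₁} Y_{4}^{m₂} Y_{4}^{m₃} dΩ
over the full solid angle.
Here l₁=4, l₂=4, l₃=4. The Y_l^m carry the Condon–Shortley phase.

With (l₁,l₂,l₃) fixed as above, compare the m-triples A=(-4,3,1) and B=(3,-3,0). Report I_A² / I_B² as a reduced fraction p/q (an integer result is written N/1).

10/9

Shared (l₁,l₂,l₃)=(4,4,4): N and (l;000)² cancel in I_A²/I_B².
A: Δ = 4!·4!·4!/13! = 1/450450; Racah Σ t=4..4: t=4:+1/3456 = 1/3456; ⇒ 3j(4 4 4; -4 3 1)² = 35/1287, sgn -1
B: Δ = 4!·4!·4!/13! = 1/450450; Racah Σ t=0..1: t=0:+1/864 t=1:−1/3456 = 1/1152; ⇒ 3j(4 4 4; 3 -3 0)² = 7/286, sgn +1
I_A²/I_B² = (35/1287)/(7/286) = 10/9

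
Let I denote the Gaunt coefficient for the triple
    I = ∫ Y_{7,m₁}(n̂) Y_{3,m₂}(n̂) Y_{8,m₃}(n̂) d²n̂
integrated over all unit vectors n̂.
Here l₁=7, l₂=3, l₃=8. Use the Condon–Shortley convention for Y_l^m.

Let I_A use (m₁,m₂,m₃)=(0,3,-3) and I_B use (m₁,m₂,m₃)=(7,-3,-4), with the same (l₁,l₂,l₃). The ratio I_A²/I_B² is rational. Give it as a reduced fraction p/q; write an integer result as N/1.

Shared (l₁,l₂,l₃)=(7,3,8): N and (l;000)² cancel in I_A²/I_B².
A: Δ = 2!·12!·4!/19! = 1/5290740; Racah Σ t=2..2: t=2:+1/29030400 = 1/29030400; ⇒ 3j(7 3 8; 0 3 -3)² = 165/8398, sgn -1
B: Δ = 2!·12!·4!/19! = 1/5290740; Racah Σ t=0..0: t=0:+1/22992076800 = 1/22992076800; ⇒ 3j(7 3 8; 7 -3 -4)² = 1/3876, sgn +1
I_A²/I_B² = (165/8398)/(1/3876) = 990/13

990/13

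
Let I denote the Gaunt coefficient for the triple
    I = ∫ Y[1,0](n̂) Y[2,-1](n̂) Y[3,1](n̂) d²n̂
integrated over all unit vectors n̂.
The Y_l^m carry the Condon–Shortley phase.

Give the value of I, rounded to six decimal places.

-0.233597

Rules hold: Σm=0, L=6 even, 1≤3≤3.
N = 3·5·7 = 105
Δ = 0!·2!·4!/7! = 1/105
Racah Σ t=0..0: t=0:+1/4 = 1/4
⇒ 3j(1 2 3; 0 0 0)² = 3/35, sgn -1
Racah Σ t=0..0: t=0:+1/6 = 1/6
⇒ 3j(1 2 3; 0 -1 1)² = 8/105, sgn +1
4πI² = N·(3j₀)²·(3jₘ)² = 24/35
I = -1·√(0.685714/4π) = -0.23359668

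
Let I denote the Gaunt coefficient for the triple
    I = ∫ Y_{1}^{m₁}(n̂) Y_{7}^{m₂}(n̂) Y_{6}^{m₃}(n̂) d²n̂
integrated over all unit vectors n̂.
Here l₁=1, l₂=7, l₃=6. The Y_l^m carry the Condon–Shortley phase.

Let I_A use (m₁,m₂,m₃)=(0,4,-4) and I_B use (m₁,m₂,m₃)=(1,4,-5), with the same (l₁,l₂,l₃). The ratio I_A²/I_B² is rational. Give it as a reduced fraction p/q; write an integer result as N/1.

Same 1,7,6: normalisation and zero-m 3j drop out of the ratio.
A: Δ: 2! 0! 12! / 15! → 1/1365; sum: t=1:−1/7257600 = -1/7257600; 3j²(1 7 6; 0 4 -4) = Δ·Π!·Σ² = 11/455  (sign -1)
B: Δ: 2! 0! 12! / 15! → 1/1365; sum: t=0:+1/79833600 = 1/79833600; 3j²(1 7 6; 1 4 -5) = Δ·Π!·Σ² = 1/455  (sign -1)
I_A²/I_B² = (11/455)/(1/455) = 11/1

11/1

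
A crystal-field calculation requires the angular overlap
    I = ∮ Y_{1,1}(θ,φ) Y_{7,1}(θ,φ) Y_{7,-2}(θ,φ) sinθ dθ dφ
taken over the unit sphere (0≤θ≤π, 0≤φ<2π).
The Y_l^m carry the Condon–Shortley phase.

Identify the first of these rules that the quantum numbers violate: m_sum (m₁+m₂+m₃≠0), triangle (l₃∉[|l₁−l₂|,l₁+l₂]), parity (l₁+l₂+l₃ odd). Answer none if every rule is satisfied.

m₁+m₂+m₃ = 1 + 1 − 2 = 0  ✓
triangle: |1−7|=6 ≤ l₃=7 ≤ 1+7=8  ✓
parity: l₁+l₂+l₃ = 15 is odd  ✗

parity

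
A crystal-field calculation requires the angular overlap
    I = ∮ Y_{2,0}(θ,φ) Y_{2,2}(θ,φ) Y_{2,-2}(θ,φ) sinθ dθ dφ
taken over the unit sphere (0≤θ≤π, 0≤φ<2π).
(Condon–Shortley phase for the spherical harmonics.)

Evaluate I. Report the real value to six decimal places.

Checks pass: Σm=0; 6 even; l₃=2∈[0,4].
(2·2+1)(2·2+1)(2·2+1) = 125
Δ: 2! 2! 2! / 7! → 1/630
sum: t=0:+1/8 t=1:−1/1 t=2:+1/8 = -3/4
3j²(2 2 2; 0 0 0) = Δ·Π!·Σ² = 2/35  (sign -1)
sum: t=2:+1/8 = 1/8
3j²(2 2 2; 0 2 -2) = Δ·Π!·Σ² = 2/35  (sign +1)
combine: 4πI² = 125·2/35·2/35 = 20/49
take √, sign -1: I = -0.18022375

-0.180224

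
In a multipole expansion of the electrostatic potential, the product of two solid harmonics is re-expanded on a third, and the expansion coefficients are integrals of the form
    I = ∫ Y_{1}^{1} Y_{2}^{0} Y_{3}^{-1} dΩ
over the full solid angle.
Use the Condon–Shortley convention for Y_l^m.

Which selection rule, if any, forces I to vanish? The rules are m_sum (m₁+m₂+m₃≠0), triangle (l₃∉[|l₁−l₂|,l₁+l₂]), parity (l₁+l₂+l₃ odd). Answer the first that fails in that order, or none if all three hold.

m₁+m₂+m₃ = 1 + 0 − 1 = 0  ✓
triangle: |1−2|=1 ≤ l₃=3 ≤ 1+2=3  ✓
parity: l₁+l₂+l₃ = 6 is even  ✓

none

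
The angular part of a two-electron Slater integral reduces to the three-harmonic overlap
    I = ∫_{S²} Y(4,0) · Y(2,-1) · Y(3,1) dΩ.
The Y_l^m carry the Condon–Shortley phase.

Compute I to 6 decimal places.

0.000000

L=9 odd ⇒ parity kills the (l;000) factor ⇒ I = 0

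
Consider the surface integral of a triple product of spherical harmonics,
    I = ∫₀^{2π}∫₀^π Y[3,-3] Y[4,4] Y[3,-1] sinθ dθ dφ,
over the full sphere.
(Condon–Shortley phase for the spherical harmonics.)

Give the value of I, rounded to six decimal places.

Rules hold: Σm=0, L=10 even, 1≤3≤7.
N = 7·9·7 = 441
Δ = 4!·2!·4!/11! = 1/34650
Racah Σ t=1..3: t=1:−1/72 t=2:+1/16 t=3:−1/72 = 5/144
⇒ 3j(3 4 3; 0 0 0)² = 2/77, sgn -1
Racah Σ t=4..4: t=4:+1/1152 = 1/1152
⇒ 3j(3 4 3; -3 4 -1)² = 1/33, sgn +1
4πI² = N·(3j₀)²·(3jₘ)² = 42/121
I = -1·√(0.347107/4π) = -0.16619847

-0.166198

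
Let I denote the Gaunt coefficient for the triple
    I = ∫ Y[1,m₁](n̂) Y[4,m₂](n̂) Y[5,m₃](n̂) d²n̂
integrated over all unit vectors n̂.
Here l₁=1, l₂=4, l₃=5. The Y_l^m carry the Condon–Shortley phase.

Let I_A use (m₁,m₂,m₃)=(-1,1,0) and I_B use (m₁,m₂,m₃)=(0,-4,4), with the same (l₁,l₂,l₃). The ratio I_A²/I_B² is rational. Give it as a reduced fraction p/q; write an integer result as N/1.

10/9

Same 1,4,5: normalisation and zero-m 3j drop out of the ratio.
A: Δ: 0! 2! 8! / 11! → 1/495; sum: t=0:+1/1440 = 1/1440; 3j²(1 4 5; -1 1 0) = Δ·Π!·Σ² = 2/99  (sign -1)
B: Δ: 0! 2! 8! / 11! → 1/495; sum: t=0:+1/40320 = 1/40320; 3j²(1 4 5; 0 -4 4) = Δ·Π!·Σ² = 1/55  (sign -1)
I_A²/I_B² = (2/99)/(1/55) = 10/9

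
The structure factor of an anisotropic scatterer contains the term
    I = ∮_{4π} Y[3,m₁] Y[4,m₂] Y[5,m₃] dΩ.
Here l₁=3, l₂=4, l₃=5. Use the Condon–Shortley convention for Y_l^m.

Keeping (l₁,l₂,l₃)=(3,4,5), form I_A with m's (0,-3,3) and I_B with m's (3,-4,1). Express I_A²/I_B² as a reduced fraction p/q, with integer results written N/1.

Same 3,4,5: normalisation and zero-m 3j drop out of the ratio.
A: Δ: 2! 4! 6! / 13! → 1/180180; sum: t=0:+1/1440 t=1:−1/2880 = 1/2880; 3j²(3 4 5; 0 -3 3) = Δ·Π!·Σ² = 7/715  (sign +1)
B: Δ: 2! 4! 6! / 13! → 1/180180; sum: t=0:+1/34560 = 1/34560; 3j²(3 4 5; 3 -4 1) = Δ·Π!·Σ² = 1/429  (sign +1)
I_A²/I_B² = (7/715)/(1/429) = 21/5

21/5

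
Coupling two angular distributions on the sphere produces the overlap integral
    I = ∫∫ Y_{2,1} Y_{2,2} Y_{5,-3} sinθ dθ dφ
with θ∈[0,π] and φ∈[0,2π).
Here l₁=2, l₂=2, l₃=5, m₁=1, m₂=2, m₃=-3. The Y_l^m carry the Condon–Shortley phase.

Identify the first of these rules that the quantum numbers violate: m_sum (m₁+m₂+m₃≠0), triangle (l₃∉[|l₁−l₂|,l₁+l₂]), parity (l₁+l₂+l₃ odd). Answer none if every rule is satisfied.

azimuthal sum: 1 + 2 − 3 = 0  ✓
0 ≤ 5 ≤ 4 (triangle on l)  ✗
L = 2 + 2 + 5 = 9 (odd)

triangle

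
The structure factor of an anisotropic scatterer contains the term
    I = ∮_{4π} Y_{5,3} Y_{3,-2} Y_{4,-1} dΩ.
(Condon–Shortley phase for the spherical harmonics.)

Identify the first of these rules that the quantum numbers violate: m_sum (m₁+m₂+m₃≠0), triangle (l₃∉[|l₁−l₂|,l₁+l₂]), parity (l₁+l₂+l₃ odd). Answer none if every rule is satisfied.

none

m₁+m₂+m₃ = 3 − 2 − 1 = 0  ✓
triangle: |5−3|=2 ≤ l₃=4 ≤ 5+3=8  ✓
parity: l₁+l₂+l₃ = 12 is even  ✓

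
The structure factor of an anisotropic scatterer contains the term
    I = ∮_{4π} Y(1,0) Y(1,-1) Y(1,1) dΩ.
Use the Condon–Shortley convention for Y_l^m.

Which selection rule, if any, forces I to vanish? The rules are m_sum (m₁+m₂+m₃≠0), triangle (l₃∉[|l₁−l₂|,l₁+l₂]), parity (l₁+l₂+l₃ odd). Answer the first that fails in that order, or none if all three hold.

parity

Σmᵢ = 0  ✓
l₃∈[|l₁−l₂|,l₁+l₂]=[0,2], have l₃=1  ✓
Σlᵢ = 3 ⇒ odd  ✗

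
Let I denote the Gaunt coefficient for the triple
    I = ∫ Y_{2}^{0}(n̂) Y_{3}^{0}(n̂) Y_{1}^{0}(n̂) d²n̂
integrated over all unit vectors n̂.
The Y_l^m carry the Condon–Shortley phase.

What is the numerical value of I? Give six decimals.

0.247767

Checks pass: Σm=0; 6 even; l₃=1∈[1,5].
(2·2+1)(2·3+1)(2·1+1) = 105
Δ: 4! 0! 2! / 7! → 1/105
sum: t=2:+1/4 = 1/4
3j²(2 3 1; 0 0 0) = Δ·Π!·Σ² = 3/35  (sign -1)
(m-triple is (0,0,0) — same symbol as above.)
combine: 4πI² = 105·3/35·3/35 = 27/35
take √, sign +1: I = 0.24776670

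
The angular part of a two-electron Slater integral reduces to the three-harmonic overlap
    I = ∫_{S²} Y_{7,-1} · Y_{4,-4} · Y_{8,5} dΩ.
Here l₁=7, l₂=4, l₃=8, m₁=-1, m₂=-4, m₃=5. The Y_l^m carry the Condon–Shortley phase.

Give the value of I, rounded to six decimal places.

0.000000

l₁+l₂+l₃=19 is odd: 3j(l;000)=0 ⇒ I=0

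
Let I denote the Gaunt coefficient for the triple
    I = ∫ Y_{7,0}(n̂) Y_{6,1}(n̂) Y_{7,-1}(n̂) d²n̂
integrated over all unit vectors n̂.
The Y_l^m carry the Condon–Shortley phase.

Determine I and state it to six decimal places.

m-sum 0 ✓  L=20 even ✓  1≤7≤13 ✓
Π(2lᵢ+1) = 15×13×15 = 2925
triangle coeff Δ(7,6,7) = 1/2444321880
Σ_t [0,6]: t=0:+1/2612736000 t=1:−1/20736000 t=2:+1/1658880 t=3:−1/746496 t=4:+1/1658880 t=5:−1/20736000 t=6:+1/2612736000 = -1/4354560
(3j)²=1000/138567 [(7 6 7; 0 0 0)], sign=+1
Σ_t [1,6]: t=1:−1/124416000 t=2:+1/4147200 t=3:−1/995328 t=4:+1/1244160 t=5:−1/8294400 t=6:+1/435456000 = -1/11612160
(3j)²=125/92378 [(7 6 7; 0 1 -1)], sign=-1
⇒ 4πI² = 4687500/164109517
I = (-1)√(4687500/164109517/(4π)) = -0.04767589

-0.047676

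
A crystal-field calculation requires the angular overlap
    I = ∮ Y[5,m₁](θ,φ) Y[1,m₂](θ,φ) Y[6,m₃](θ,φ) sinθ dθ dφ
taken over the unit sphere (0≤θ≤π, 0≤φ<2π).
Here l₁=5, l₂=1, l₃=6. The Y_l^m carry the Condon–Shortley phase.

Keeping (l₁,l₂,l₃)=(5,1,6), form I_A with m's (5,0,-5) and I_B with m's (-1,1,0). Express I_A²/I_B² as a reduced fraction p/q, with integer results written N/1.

11/15

l's match ⇒ only the (l;m) 3-j factors differ between A and B.
A: triangle coeff Δ(5,1,6) = 1/858; Σ_t [0,0]: t=0:+1/3628800 = 1/3628800; (3j)²=1/78 [(5 1 6; 5 0 -5)], sign=-1
B: triangle coeff Δ(5,1,6) = 1/858; Σ_t [0,0]: t=0:+1/34560 = 1/34560; (3j)²=5/286 [(5 1 6; -1 1 0)], sign=+1
I_A²/I_B² = (1/78)/(5/286) = 11/15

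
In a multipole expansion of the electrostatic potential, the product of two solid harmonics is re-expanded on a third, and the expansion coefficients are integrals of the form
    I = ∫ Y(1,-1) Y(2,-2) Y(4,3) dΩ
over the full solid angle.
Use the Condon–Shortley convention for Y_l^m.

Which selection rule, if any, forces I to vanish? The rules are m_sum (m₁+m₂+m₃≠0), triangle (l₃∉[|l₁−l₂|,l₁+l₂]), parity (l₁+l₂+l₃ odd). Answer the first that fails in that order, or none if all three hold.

m₁+m₂+m₃ = -1 − 2 + 3 = 0  ✓
triangle: |1−2|=1 ≤ l₃=4 ≤ 1+2=3  ✗
parity: l₁+l₂+l₃ = 7 is odd

triangle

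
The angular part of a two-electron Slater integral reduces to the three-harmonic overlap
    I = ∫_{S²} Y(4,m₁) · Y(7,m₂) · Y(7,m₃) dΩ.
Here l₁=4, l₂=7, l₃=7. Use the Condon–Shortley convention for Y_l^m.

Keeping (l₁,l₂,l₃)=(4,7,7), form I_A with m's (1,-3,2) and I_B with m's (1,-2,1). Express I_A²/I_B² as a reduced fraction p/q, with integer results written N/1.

62500/36963

Shared (l₁,l₂,l₃)=(4,7,7): N and (l;000)² cancel in I_A²/I_B².
A: Δ = 4!·4!·10!/19! = 1/58198140; Racah Σ t=0..3: t=0:+1/2488320 t=1:−1/725760 t=2:+1/1935360 t=3:−1/52254720 = -5/10450944; ⇒ 3j(4 7 7; 1 -3 2)² = 31250/2909907, sgn +1
B: Δ = 4!·4!·10!/19! = 1/58198140; Racah Σ t=0..3: t=0:+1/2073600 t=1:−1/414720 t=2:+1/725760 t=3:−1/11612160 = -37/58060800; ⇒ 3j(4 7 7; 1 -2 1)² = 4107/646646, sgn -1
I_A²/I_B² = (31250/2909907)/(4107/646646) = 62500/36963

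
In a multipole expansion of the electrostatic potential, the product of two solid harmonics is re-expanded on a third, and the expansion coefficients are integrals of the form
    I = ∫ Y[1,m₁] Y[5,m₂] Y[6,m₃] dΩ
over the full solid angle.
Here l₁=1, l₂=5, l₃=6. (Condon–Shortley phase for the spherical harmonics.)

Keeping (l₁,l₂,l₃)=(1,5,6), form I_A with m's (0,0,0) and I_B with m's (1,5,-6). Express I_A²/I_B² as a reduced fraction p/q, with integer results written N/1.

Shared (l₁,l₂,l₃)=(1,5,6): N and (l;000)² cancel in I_A²/I_B².
A: Δ = 0!·2!·10!/13! = 1/858; Racah Σ t=0..0: t=0:+1/14400 = 1/14400; ⇒ 3j(1 5 6; 0 0 0)² = 6/143, sgn +1
B: Δ = 0!·2!·10!/13! = 1/858; Racah Σ t=0..0: t=0:+1/7257600 = 1/7257600; ⇒ 3j(1 5 6; 1 5 -6)² = 1/13, sgn +1
I_A²/I_B² = (6/143)/(1/13) = 6/11

6/11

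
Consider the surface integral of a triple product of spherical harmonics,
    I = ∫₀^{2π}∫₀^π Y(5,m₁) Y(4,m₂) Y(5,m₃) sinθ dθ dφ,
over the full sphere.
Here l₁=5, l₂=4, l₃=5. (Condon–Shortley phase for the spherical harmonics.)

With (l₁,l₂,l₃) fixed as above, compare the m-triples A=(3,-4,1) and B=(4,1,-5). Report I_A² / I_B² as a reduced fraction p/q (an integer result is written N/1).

Same 5,4,5: normalisation and zero-m 3j drop out of the ratio.
A: Δ: 4! 6! 4! / 15! → 1/3153150; sum: t=0:+1/27648 = 1/27648; 3j²(5 4 5; 3 -4 1) = Δ·Π!·Σ² = 10/429  (sign +1)
B: Δ: 4! 6! 4! / 15! → 1/3153150; sum: t=1:−1/103680 = -1/103680; 3j²(5 4 5; 4 1 -5) = Δ·Π!·Σ² = 4/143  (sign -1)
I_A²/I_B² = (10/429)/(4/143) = 5/6

5/6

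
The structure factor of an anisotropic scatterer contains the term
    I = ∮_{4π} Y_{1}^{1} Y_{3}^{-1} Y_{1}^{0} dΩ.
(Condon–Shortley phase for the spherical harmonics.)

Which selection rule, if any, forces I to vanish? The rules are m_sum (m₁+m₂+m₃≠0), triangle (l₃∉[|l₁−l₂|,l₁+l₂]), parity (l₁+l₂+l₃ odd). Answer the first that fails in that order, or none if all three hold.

azimuthal sum: 1 − 1 + 0 = 0  ✓
2 ≤ 1 ≤ 4 (triangle on l)  ✗
L = 1 + 3 + 1 = 5 (odd)

triangle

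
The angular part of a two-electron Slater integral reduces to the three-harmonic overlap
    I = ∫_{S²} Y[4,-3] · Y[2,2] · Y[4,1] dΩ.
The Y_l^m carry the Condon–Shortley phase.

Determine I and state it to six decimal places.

Rules hold: Σm=0, L=10 even, 2≤4≤6.
N = 9·5·9 = 405
Δ = 2!·6!·2!/11! = 1/13860
Racah Σ t=0..2: t=0:+1/192 t=1:−1/36 t=2:+1/192 = -5/288
⇒ 3j(4 2 4; 0 0 0)² = 20/693, sgn -1
Racah Σ t=2..2: t=2:+1/480 = 1/480
⇒ 3j(4 2 4; -3 2 1)² = 3/110, sgn -1
4πI² = N·(3j₀)²·(3jₘ)² = 270/847
I = +1·√(0.318772/4π) = 0.15927046

0.159270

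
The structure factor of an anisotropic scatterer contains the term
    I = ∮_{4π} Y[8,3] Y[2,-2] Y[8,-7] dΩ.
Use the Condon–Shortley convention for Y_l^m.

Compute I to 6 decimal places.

0.000000

3 − 2 − 7 = -6 ≠ 0: azimuthal integral kills it; I = 0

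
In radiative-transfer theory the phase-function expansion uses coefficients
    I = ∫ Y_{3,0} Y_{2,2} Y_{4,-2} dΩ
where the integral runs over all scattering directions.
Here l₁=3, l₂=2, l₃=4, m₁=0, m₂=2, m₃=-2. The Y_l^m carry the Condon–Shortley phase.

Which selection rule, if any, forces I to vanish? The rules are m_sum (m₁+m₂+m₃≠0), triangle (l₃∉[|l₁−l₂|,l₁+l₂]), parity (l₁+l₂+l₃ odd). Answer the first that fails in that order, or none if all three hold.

m₁+m₂+m₃ = 0 + 2 − 2 = 0  ✓
triangle: |3−2|=1 ≤ l₃=4 ≤ 3+2=5  ✓
parity: l₁+l₂+l₃ = 9 is odd  ✗

parity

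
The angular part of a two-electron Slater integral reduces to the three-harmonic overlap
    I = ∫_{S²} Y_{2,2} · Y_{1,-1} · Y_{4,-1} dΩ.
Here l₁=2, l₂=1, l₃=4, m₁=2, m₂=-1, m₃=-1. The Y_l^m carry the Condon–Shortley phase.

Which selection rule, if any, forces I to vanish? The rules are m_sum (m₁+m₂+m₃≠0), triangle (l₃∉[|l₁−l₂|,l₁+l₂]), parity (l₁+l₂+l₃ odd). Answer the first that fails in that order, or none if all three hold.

triangle

m₁+m₂+m₃ = 2 − 1 − 1 = 0  ✓
triangle: |2−1|=1 ≤ l₃=4 ≤ 2+1=3  ✗
parity: l₁+l₂+l₃ = 7 is odd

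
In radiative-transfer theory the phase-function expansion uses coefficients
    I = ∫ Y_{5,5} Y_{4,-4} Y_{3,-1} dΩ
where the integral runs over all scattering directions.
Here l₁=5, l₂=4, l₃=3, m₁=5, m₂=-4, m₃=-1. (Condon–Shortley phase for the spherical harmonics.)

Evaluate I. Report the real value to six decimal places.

m-sum 0 ✓  L=12 even ✓  1≤3≤9 ✓
Π(2lᵢ+1) = 11×9×7 = 693
triangle coeff Δ(5,4,3) = 1/180180
Σ_t [2,4]: t=2:+1/576 t=3:−1/144 t=4:+1/576 = -1/288
(3j)²=20/1001 [(5 4 3; 0 0 0)], sign=+1
Σ_t [0,0]: t=0:+1/34560 = 1/34560
(3j)²=14/429 [(5 4 3; 5 -4 -1)], sign=+1
⇒ 4πI² = 840/1859
I = (+1)√(840/1859/(4π)) = 0.18962475

0.189625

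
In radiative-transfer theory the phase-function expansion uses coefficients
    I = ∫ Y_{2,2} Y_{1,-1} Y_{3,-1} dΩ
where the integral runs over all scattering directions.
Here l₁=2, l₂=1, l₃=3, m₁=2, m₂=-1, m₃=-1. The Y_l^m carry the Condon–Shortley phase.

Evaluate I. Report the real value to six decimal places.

-0.082589

Rules hold: Σm=0, L=6 even, 1≤3≤3.
N = 5·3·7 = 105
Δ = 0!·4!·2!/7! = 1/105
Racah Σ t=0..0: t=0:+1/4 = 1/4
⇒ 3j(2 1 3; 0 0 0)² = 3/35, sgn -1
Racah Σ t=0..0: t=0:+1/48 = 1/48
⇒ 3j(2 1 3; 2 -1 -1)² = 1/105, sgn +1
4πI² = N·(3j₀)²·(3jₘ)² = 3/35
I = -1·√(0.0857143/4π) = -0.08258890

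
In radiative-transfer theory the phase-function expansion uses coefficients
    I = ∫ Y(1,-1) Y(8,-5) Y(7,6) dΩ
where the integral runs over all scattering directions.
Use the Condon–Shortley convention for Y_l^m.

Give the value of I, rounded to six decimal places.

-0.052996

Rules hold: Σm=0, L=16 even, 7≤7≤9.
N = 3·17·15 = 765
Δ = 2!·0!·14!/17! = 1/2040
Racah Σ t=1..1: t=1:−1/25401600 = -1/25401600
⇒ 3j(1 8 7; 0 0 0)² = 8/255, sgn +1
Racah Σ t=2..2: t=2:+1/12454041600 = 1/12454041600
⇒ 3j(1 8 7; -1 -5 6)² = 1/680, sgn -1
4πI² = N·(3j₀)²·(3jₘ)² = 3/85
I = -1·√(0.0352941/4π) = -0.05299638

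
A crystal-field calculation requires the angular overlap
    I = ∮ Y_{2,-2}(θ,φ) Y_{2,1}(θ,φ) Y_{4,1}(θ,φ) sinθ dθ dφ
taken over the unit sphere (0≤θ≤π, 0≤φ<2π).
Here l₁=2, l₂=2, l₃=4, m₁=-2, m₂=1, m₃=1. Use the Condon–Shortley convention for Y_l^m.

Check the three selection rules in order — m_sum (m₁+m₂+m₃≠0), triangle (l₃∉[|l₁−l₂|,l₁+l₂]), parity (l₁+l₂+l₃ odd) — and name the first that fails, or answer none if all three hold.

m₁+m₂+m₃ = -2 + 1 + 1 = 0  ✓
triangle: |2−2|=0 ≤ l₃=4 ≤ 2+2=4  ✓
parity: l₁+l₂+l₃ = 8 is even  ✓

none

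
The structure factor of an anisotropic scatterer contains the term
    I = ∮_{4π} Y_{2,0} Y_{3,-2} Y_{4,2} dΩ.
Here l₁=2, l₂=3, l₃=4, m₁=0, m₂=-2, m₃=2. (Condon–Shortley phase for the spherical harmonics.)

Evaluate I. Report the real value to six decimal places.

0.000000

Σlᵢ=9 odd — θ-integrand is odd under cosθ→−cosθ; I=0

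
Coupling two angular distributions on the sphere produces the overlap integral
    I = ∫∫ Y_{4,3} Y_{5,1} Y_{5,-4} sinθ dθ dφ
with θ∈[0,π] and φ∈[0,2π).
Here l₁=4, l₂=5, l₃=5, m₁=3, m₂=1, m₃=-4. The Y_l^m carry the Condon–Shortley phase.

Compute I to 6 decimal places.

m-sum 0 ✓  L=14 even ✓  1≤5≤9 ✓
Π(2lᵢ+1) = 9×11×11 = 1089
triangle coeff Δ(4,5,5) = 1/3153150
Σ_t [0,4]: t=0:+1/69120 t=1:−1/1728 t=2:+1/576 t=3:−1/1728 t=4:+1/69120 = 7/11520
(3j)²=2/143 [(4 5 5; 0 0 0)], sign=-1
Σ_t [0,1]: t=0:+1/103680 t=1:−1/17280 = -1/20736
(3j)²=10/429 [(4 5 5; 3 1 -4)], sign=+1
⇒ 4πI² = 60/169
I = (-1)√(60/169/(4π)) = -0.16808437

-0.168084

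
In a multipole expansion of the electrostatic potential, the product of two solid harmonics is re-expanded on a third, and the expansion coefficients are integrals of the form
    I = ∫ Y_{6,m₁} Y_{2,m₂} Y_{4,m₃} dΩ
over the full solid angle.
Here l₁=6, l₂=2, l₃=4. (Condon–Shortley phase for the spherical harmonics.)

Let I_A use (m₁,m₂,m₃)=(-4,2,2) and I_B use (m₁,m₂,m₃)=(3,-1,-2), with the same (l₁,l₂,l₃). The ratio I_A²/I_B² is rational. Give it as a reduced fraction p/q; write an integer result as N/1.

l's match ⇒ only the (l;m) 3-j factors differ between A and B.
A: triangle coeff Δ(6,2,4) = 1/6435; Σ_t [4,4]: t=4:+1/34560 = 1/34560; (3j)²=14/429 [(6 2 4; -4 2 2)], sign=+1
B: triangle coeff Δ(6,2,4) = 1/6435; Σ_t [1,1]: t=1:−1/8640 = -1/8640; (3j)²=28/715 [(6 2 4; 3 -1 -2)], sign=-1
I_A²/I_B² = (14/429)/(28/715) = 5/6

5/6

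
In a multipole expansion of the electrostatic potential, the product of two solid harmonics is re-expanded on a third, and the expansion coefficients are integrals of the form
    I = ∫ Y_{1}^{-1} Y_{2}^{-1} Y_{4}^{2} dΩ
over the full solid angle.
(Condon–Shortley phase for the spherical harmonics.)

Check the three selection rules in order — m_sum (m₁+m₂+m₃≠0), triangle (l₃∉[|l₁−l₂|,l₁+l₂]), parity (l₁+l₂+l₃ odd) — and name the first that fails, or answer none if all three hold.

Σmᵢ = 0  ✓
l₃∈[|l₁−l₂|,l₁+l₂]=[1,3], have l₃=4  ✗
Σlᵢ = 7 ⇒ odd

triangle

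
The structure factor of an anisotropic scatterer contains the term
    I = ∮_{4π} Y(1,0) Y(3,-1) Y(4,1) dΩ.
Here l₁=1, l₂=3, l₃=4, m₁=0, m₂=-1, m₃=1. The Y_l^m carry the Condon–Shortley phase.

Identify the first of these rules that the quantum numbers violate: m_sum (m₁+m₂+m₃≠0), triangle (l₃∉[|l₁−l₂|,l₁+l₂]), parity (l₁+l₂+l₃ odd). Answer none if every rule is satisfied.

none

azimuthal sum: 0 − 1 + 1 = 0  ✓
2 ≤ 4 ≤ 4 (triangle on l)  ✓
L = 1 + 3 + 4 = 8 (even)  ✓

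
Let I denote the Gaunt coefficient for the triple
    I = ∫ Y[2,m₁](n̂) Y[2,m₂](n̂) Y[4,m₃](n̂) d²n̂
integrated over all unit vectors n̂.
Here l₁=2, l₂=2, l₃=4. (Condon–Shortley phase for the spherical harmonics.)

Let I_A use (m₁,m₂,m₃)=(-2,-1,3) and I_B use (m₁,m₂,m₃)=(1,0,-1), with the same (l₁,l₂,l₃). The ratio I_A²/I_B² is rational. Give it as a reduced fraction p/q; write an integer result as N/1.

7/6

Shared (l₁,l₂,l₃)=(2,2,4): N and (l;000)² cancel in I_A²/I_B².
A: Δ = 0!·4!·4!/9! = 1/630; Racah Σ t=0..0: t=0:+1/144 = 1/144; ⇒ 3j(2 2 4; -2 -1 3)² = 1/18, sgn -1
B: Δ = 0!·4!·4!/9! = 1/630; Racah Σ t=0..0: t=0:+1/24 = 1/24; ⇒ 3j(2 2 4; 1 0 -1)² = 1/21, sgn -1
I_A²/I_B² = (1/18)/(1/21) = 7/6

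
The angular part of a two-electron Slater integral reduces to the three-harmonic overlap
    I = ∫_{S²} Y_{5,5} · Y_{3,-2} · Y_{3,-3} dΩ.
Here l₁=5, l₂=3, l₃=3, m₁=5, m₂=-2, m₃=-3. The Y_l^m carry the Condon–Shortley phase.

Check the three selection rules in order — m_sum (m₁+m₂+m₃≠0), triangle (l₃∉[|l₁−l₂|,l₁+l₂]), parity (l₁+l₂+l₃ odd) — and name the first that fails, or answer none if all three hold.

parity

m₁+m₂+m₃ = 5 − 2 − 3 = 0  ✓
triangle: |5−3|=2 ≤ l₃=3 ≤ 5+3=8  ✓
parity: l₁+l₂+l₃ = 11 is odd  ✗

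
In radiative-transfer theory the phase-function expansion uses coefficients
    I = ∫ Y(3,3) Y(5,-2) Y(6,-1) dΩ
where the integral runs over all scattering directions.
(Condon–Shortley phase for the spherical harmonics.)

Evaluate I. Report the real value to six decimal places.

0.145631

m-sum 0 ✓  L=14 even ✓  2≤6≤8 ✓
Π(2lᵢ+1) = 7×11×13 = 1001
triangle coeff Δ(3,5,6) = 1/675675
Σ_t [0,2]: t=0:+1/8640 t=1:−1/2304 t=2:+1/8640 = -7/34560
(3j)²=7/429 [(3 5 6; 0 0 0)], sign=-1
Σ_t [0,0]: t=0:+1/34560 = 1/34560
(3j)²=7/429 [(3 5 6; 3 -2 -1)], sign=-1
⇒ 4πI² = 343/1287
I = (+1)√(343/1287/(4π)) = 0.14563067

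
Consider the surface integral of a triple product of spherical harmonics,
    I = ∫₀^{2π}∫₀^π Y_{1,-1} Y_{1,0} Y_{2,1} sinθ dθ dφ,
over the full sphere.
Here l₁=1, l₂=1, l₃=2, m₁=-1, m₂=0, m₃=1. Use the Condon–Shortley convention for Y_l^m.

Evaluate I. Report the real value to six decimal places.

Rules hold: Σm=0, L=4 even, 0≤2≤2.
N = 3·3·5 = 45
Δ = 0!·2!·2!/5! = 1/30
Racah Σ t=0..0: t=0:+1/1 = 1/1
⇒ 3j(1 1 2; 0 0 0)² = 2/15, sgn +1
Racah Σ t=0..0: t=0:+1/2 = 1/2
⇒ 3j(1 1 2; -1 0 1)² = 1/10, sgn -1
4πI² = N·(3j₀)²·(3jₘ)² = 3/5
I = -1·√(0.6/4π) = -0.21850969

-0.218510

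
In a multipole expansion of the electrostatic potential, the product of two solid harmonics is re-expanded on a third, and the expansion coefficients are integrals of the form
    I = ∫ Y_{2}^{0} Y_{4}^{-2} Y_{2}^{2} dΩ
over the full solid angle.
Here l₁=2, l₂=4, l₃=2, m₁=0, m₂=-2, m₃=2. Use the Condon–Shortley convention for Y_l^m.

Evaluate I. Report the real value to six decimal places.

Rules hold: Σm=0, L=8 even, 2≤2≤6.
N = 5·9·5 = 225
Δ = 4!·0!·4!/9! = 1/630
Racah Σ t=2..2: t=2:+1/16 = 1/16
⇒ 3j(2 4 2; 0 0 0)² = 2/35, sgn +1
Racah Σ t=2..2: t=2:+1/96 = 1/96
⇒ 3j(2 4 2; 0 -2 2)² = 1/42, sgn +1
4πI² = N·(3j₀)²·(3jₘ)² = 15/49
I = +1·√(0.306122/4π) = 0.15607835

0.156078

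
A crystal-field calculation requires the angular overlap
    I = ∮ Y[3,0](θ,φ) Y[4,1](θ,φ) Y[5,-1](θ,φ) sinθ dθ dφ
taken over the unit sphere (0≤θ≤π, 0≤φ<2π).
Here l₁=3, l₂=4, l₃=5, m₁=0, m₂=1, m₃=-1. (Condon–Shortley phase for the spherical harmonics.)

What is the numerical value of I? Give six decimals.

m-sum 0 ✓  L=12 even ✓  1≤5≤7 ✓
Π(2lᵢ+1) = 7×9×11 = 693
triangle coeff Δ(3,4,5) = 1/180180
Σ_t [0,2]: t=0:+1/576 t=1:−1/144 t=2:+1/576 = -1/288
(3j)²=20/1001 [(3 4 5; 0 0 0)], sign=+1
Σ_t [0,2]: t=0:+1/1440 t=1:−1/192 t=2:+1/432 = -19/8640
(3j)²=361/30030 [(3 4 5; 0 1 -1)], sign=-1
⇒ 4πI² = 2166/13013
I = (-1)√(2166/13013/(4π)) = -0.11508947

-0.115089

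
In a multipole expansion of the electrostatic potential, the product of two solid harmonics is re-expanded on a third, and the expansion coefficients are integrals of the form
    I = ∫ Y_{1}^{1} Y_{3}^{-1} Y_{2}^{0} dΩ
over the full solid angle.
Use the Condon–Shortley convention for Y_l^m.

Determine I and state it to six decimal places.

Checks pass: Σm=0; 6 even; l₃=2∈[2,4].
(2·1+1)(2·3+1)(2·2+1) = 105
Δ: 2! 0! 4! / 7! → 1/105
sum: t=1:−1/4 = -1/4
3j²(1 3 2; 0 0 0) = Δ·Π!·Σ² = 3/35  (sign -1)
sum: t=0:+1/8 = 1/8
3j²(1 3 2; 1 -1 0) = Δ·Π!·Σ² = 2/35  (sign +1)
combine: 4πI² = 105·3/35·2/35 = 18/35
take √, sign -1: I = -0.20230066

-0.202301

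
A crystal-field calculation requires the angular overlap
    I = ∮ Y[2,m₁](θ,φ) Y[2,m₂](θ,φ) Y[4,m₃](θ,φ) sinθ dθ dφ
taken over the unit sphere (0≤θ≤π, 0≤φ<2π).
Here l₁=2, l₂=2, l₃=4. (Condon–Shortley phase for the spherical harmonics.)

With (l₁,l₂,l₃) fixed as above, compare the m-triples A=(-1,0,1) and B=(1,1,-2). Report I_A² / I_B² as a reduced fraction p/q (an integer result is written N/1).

Shared (l₁,l₂,l₃)=(2,2,4): N and (l;000)² cancel in I_A²/I_B².
A: Δ = 0!·4!·4!/9! = 1/630; Racah Σ t=0..0: t=0:+1/24 = 1/24; ⇒ 3j(2 2 4; -1 0 1)² = 1/21, sgn -1
B: Δ = 0!·4!·4!/9! = 1/630; Racah Σ t=0..0: t=0:+1/36 = 1/36; ⇒ 3j(2 2 4; 1 1 -2)² = 4/63, sgn +1
I_A²/I_B² = (1/21)/(4/63) = 3/4

3/4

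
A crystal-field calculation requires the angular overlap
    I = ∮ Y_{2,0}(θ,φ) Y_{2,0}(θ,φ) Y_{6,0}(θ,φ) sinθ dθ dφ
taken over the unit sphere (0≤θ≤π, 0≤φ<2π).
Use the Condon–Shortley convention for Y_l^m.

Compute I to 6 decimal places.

|2−2|≤6≤2+2 violated ⇒ I = 0

0.000000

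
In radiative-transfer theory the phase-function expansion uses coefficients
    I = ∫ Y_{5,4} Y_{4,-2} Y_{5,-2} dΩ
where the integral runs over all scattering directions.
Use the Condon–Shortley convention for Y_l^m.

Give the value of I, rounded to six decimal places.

0.118854

Checks pass: Σm=0; 14 even; l₃=5∈[1,9].
(2·5+1)(2·4+1)(2·5+1) = 1089
Δ: 4! 6! 4! / 15! → 1/3153150
sum: t=0:+1/69120 t=1:−1/1728 t=2:+1/576 t=3:−1/1728 t=4:+1/69120 = 7/11520
3j²(5 4 5; 0 0 0) = Δ·Π!·Σ² = 2/143  (sign -1)
sum: t=0:+1/11520 t=1:−1/25920 = 1/20736
3j²(5 4 5; 4 -2 -2) = Δ·Π!·Σ² = 5/429  (sign -1)
combine: 4πI² = 1089·2/143·5/429 = 30/169
take √, sign +1: I = 0.11885360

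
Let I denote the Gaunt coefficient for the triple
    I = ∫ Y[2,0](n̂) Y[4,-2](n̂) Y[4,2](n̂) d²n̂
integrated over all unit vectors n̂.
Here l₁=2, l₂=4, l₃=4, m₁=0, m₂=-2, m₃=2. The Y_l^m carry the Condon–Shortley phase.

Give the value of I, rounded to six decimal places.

0.065536

Rules hold: Σm=0, L=10 even, 2≤4≤6.
N = 5·9·9 = 405
Δ = 2!·2!·6!/11! = 1/13860
Racah Σ t=0..2: t=0:+1/192 t=1:−1/36 t=2:+1/192 = -5/288
⇒ 3j(2 4 4; 0 0 0)² = 20/693, sgn -1
Racah Σ t=0..2: t=0:+1/192 t=1:−1/120 t=2:+1/2880 = -1/360
⇒ 3j(2 4 4; 0 -2 2)² = 16/3465, sgn -1
4πI² = N·(3j₀)²·(3jₘ)² = 320/5929
I = +1·√(0.053972/4π) = 0.06553591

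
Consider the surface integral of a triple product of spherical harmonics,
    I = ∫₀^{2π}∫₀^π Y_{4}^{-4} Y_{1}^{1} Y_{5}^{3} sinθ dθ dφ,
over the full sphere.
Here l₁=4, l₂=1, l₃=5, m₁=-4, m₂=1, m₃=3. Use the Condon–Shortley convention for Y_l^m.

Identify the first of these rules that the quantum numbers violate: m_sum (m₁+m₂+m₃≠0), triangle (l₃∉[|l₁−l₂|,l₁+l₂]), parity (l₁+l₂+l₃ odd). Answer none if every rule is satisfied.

none

Σmᵢ = 0  ✓
l₃∈[|l₁−l₂|,l₁+l₂]=[3,5], have l₃=5  ✓
Σlᵢ = 10 ⇒ even  ✓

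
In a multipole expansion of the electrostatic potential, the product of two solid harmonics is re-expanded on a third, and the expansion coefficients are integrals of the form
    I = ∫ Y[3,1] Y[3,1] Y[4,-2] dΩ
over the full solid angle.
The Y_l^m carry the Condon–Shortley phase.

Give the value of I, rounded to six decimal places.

0.162193

Checks pass: Σm=0; 10 even; l₃=4∈[0,6].
(2·3+1)(2·3+1)(2·4+1) = 441
Δ: 2! 4! 4! / 11! → 1/34650
sum: t=0:+1/72 t=1:−1/16 t=2:+1/72 = -5/144
3j²(3 3 4; 0 0 0) = Δ·Π!·Σ² = 2/77  (sign -1)
sum: t=0:+1/192 t=1:−1/36 t=2:+1/192 = -5/288
3j²(3 3 4; 1 1 -2) = Δ·Π!·Σ² = 20/693  (sign -1)
combine: 4πI² = 441·2/77·20/693 = 40/121
take √, sign +1: I = 0.16219310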